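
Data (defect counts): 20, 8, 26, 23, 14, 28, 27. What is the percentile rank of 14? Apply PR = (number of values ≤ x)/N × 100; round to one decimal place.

28.6

N = 7.
Strictly below 14: 1. Equal to 14: 1.
PR = 2/7 × 100 = 28.6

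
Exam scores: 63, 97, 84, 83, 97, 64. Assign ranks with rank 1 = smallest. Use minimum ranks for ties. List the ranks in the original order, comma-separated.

1, 5, 4, 3, 5, 2

Sorted (ascending): 63, 64, 83, 84, 97, 97
The 2 values of 97 occupy positions 5–6 → each gets rank 5.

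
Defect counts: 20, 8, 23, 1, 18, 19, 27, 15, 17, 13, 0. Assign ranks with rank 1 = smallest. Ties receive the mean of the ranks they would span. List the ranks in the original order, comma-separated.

9, 3, 10, 2, 7, 8, 11, 5, 6, 4, 1

Sorted (ascending): 0, 1, 8, 13, 15, 17, 18, 19, 20, 23, 27
No ties — each value takes its position as its rank.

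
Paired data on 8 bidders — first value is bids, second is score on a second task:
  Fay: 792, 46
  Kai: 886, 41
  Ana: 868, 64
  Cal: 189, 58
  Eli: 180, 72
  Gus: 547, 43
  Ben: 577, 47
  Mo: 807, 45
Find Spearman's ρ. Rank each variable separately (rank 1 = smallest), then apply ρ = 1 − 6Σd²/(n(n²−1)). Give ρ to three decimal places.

Ranks of variable 1: 5, 8, 7, 2, 1, 3, 4, 6
Ranks of variable 2: 4, 1, 7, 6, 8, 2, 5, 3
d = r₁ − r₂: 1, 7, 0, -4, -7, 1, -1, 3
d²: 1, 49, 0, 16, 49, 1, 1, 9; Σd² = 126
ρ = 1 − 6·126/(8·63) = 1 − 756/504 = -0.500

-0.500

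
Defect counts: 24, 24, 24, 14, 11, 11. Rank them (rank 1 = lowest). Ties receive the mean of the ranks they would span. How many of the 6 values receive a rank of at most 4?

Sorted (ascending): 11, 11, 14, 24, 24, 24
The 2 values of 11 occupy positions 1–2 → average rank (1+2)/2 = 1.5.
The 3 values of 24 occupy positions 4–6 → average rank 5.
Ranks ≤ 4: {1.5, 1.5, 3} → 3 values.

3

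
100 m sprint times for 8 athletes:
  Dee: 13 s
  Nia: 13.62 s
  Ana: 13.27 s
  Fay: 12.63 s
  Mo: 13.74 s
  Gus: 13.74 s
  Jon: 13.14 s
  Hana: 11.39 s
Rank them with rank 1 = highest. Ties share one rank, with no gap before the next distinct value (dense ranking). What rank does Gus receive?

Sorted (descending): 13.74, 13.74, 13.62, 13.27, 13.14, 13, 12.63, 11.39
The 2 values of 13.74 share dense rank 1.
Remaining distinct values take the next consecutive integers.
Gus has value 13.74 s → rank 1.

1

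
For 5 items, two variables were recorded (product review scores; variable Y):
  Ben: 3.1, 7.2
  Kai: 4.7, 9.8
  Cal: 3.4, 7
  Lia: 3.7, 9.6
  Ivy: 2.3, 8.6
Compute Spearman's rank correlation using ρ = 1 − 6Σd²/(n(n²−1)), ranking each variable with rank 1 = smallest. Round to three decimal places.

0.600

Ranks of variable 1: 2, 5, 3, 4, 1
Ranks of variable 2: 2, 5, 1, 4, 3
d = r₁ − r₂: 0, 0, 2, 0, -2
d²: 0, 0, 4, 0, 4; Σd² = 8
ρ = 1 − 6·8/(5·24) = 1 − 48/120 = 0.600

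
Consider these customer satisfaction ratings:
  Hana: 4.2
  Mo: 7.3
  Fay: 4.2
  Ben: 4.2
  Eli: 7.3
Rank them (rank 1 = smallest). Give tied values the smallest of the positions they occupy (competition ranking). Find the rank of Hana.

Sorted (ascending): 4.2, 4.2, 4.2, 7.3, 7.3
The 3 values of 4.2 occupy positions 1–3 → each gets rank 1.
The 2 values of 7.3 occupy positions 4–5 → each gets rank 4.
Hana has value 4.2 → rank 1.

1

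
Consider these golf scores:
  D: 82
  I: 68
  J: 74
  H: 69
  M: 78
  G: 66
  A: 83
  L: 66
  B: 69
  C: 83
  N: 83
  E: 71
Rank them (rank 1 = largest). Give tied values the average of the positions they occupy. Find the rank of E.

Sorted (descending): 83, 83, 83, 82, 78, 74, 71, 69, 69, 68, 66, 66
The 3 values of 83 occupy positions 1–3 → average rank 2.
The 2 values of 69 occupy positions 8–9 → average rank (8+9)/2 = 8.5.
The 2 values of 66 occupy positions 11–12 → average rank (11+12)/2 = 11.5.
E has value 71 → rank 7.

7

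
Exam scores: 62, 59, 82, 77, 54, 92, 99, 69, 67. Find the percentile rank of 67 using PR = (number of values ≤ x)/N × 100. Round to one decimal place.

44.4

N = 9.
Strictly below 67: 3. Equal to 67: 1.
PR = 4/9 × 100 = 44.4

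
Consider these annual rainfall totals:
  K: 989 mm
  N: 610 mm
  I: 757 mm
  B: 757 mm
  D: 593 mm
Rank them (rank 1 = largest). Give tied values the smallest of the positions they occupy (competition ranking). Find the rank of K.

1

Sorted (descending): 989, 757, 757, 610, 593
The 2 values of 757 occupy positions 2–3 → each gets rank 2.
K has value 989 mm → rank 1.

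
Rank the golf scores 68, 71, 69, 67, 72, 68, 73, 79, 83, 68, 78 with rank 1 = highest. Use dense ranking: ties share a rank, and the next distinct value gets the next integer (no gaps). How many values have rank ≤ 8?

10

Sorted (descending): 83, 79, 78, 73, 72, 71, 69, 68, 68, 68, 67
The 3 values of 68 share dense rank 8.
Remaining distinct values take the next consecutive integers.
Ranks ≤ 8: {1, 2, 3, 4, 5, 6, 7, 8, 8, 8} → 10 values.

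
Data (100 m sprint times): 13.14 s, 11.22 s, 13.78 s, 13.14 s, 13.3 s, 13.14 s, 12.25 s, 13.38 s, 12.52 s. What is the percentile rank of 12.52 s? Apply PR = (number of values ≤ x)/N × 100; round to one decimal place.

N = 9.
Strictly below 12.52: 2. Equal to 12.52: 1.
PR = 3/9 × 100 = 33.3

33.3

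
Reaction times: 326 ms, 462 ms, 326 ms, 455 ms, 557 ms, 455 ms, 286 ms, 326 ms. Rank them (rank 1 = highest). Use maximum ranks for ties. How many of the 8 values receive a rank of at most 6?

Sorted (descending): 557, 462, 455, 455, 326, 326, 326, 286
The 2 values of 455 occupy positions 3–4 → each gets rank 4.
The 3 values of 326 occupy positions 5–7 → each gets rank 7.
Ranks ≤ 6: {1, 2, 4, 4} → 4 values.

4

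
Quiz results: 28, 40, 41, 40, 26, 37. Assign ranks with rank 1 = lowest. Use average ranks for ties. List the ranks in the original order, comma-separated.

2, 4.5, 6, 4.5, 1, 3

Sorted (ascending): 26, 28, 37, 40, 40, 41
The 2 values of 40 occupy positions 4–5 → average rank (4+5)/2 = 4.5.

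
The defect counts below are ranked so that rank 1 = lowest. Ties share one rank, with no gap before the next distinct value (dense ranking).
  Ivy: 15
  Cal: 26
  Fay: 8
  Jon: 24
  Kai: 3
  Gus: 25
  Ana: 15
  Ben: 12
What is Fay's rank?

2

Sorted (ascending): 3, 8, 12, 15, 15, 24, 25, 26
The 2 values of 15 share dense rank 4.
Remaining distinct values take the next consecutive integers.
Fay has value 8 → rank 2.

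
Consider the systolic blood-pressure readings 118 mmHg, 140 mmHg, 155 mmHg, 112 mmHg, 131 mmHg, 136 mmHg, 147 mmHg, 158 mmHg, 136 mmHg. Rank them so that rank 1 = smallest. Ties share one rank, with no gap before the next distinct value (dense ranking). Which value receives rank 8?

Sorted (ascending): 112, 118, 131, 136, 136, 140, 147, 155, 158
The 2 values of 136 share dense rank 4.
Remaining distinct values take the next consecutive integers.
Rank 8 → value 158.

158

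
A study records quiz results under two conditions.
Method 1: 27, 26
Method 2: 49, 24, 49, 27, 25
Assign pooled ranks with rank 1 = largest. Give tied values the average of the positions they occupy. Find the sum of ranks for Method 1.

Sorted (descending): 49, 49, 27, 27, 26, 25, 24
The 2 values of 49 occupy positions 1–2 → average rank (1+2)/2 = 1.5.
The 2 values of 27 occupy positions 3–4 → average rank (3+4)/2 = 3.5.
Method 1 values → pooled ranks: 27→3.5, 26→5
Rank sum = 3.5 + 5 = 8.5

8.5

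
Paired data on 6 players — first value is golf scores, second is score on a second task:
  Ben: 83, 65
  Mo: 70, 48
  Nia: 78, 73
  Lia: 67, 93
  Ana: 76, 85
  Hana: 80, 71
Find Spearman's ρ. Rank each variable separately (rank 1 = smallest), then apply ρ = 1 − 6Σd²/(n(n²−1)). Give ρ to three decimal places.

-0.429

Ranks of variable 1: 6, 2, 4, 1, 3, 5
Ranks of variable 2: 2, 1, 4, 6, 5, 3
d = r₁ − r₂: 4, 1, 0, -5, -2, 2
d²: 16, 1, 0, 25, 4, 4; Σd² = 50
ρ = 1 − 6·50/(6·35) = 1 − 300/210 = -0.429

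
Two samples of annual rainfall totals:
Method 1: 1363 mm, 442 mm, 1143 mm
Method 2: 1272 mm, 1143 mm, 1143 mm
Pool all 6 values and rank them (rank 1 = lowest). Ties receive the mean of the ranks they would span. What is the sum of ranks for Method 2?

11

Sorted (ascending): 442, 1143, 1143, 1143, 1272, 1363
The 3 values of 1143 occupy positions 2–4 → average rank 3.
Method 2 values → pooled ranks: 1272→5, 1143→3, 1143→3
Rank sum = 5 + 3 + 3 = 11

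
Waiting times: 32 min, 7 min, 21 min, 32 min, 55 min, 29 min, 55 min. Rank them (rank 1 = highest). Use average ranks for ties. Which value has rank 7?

7

Sorted (descending): 55, 55, 32, 32, 29, 21, 7
The 2 values of 55 occupy positions 1–2 → average rank (1+2)/2 = 1.5.
The 2 values of 32 occupy positions 3–4 → average rank (3+4)/2 = 3.5.
Rank 7 → value 7.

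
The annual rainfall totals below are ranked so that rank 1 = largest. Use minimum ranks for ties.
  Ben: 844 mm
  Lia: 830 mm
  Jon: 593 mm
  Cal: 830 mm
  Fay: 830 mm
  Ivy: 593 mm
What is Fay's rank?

Sorted (descending): 844, 830, 830, 830, 593, 593
The 3 values of 830 occupy positions 2–4 → each gets rank 2.
The 2 values of 593 occupy positions 5–6 → each gets rank 5.
Fay has value 830 mm → rank 2.

2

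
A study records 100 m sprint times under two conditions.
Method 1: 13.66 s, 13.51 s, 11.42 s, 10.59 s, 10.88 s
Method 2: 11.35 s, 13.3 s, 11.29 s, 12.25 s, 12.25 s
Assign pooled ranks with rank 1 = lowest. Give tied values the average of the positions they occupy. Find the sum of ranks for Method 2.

28

Sorted (ascending): 10.59, 10.88, 11.29, 11.35, 11.42, 12.25, 12.25, 13.3, 13.51, 13.66
The 2 values of 12.25 occupy positions 6–7 → average rank (6+7)/2 = 6.5.
Method 2 values → pooled ranks: 11.35→4, 13.3→8, 11.29→3, 12.25→6.5, 12.25→6.5
Rank sum = 4 + 8 + 3 + 6.5 + 6.5 = 28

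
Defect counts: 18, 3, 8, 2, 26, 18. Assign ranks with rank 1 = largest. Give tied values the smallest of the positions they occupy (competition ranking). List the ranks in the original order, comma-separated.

Sorted (descending): 26, 18, 18, 8, 3, 2
The 2 values of 18 occupy positions 2–3 → each gets rank 2.

2, 5, 4, 6, 1, 2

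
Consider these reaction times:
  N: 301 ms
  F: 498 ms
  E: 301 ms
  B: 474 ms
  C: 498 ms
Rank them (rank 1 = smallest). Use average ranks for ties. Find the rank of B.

Sorted (ascending): 301, 301, 474, 498, 498
The 2 values of 301 occupy positions 1–2 → average rank (1+2)/2 = 1.5.
The 2 values of 498 occupy positions 4–5 → average rank (4+5)/2 = 4.5.
B has value 474 ms → rank 3.

3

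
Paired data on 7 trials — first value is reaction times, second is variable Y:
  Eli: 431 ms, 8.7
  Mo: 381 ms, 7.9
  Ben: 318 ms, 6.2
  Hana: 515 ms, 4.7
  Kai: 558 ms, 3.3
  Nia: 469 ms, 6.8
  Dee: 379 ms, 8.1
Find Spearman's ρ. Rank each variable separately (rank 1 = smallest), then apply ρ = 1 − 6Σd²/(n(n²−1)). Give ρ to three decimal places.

Ranks of variable 1: 4, 3, 1, 6, 7, 5, 2
Ranks of variable 2: 7, 5, 3, 2, 1, 4, 6
d = r₁ − r₂: -3, -2, -2, 4, 6, 1, -4
d²: 9, 4, 4, 16, 36, 1, 16; Σd² = 86
ρ = 1 − 6·86/(7·48) = 1 − 516/336 = -0.536

-0.536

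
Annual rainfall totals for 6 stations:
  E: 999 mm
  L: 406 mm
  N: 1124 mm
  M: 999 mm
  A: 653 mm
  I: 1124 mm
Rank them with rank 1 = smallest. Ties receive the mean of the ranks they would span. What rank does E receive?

3.5

Sorted (ascending): 406, 653, 999, 999, 1124, 1124
The 2 values of 999 occupy positions 3–4 → average rank (3+4)/2 = 3.5.
The 2 values of 1124 occupy positions 5–6 → average rank (5+6)/2 = 5.5.
E has value 999 mm → rank 3.5.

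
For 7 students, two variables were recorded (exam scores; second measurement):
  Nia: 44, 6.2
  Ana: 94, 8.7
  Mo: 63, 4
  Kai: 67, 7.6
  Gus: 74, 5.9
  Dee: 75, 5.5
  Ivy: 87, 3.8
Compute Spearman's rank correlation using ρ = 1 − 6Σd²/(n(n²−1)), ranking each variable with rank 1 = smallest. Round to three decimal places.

0.036

Ranks of variable 1: 1, 7, 2, 3, 4, 5, 6
Ranks of variable 2: 5, 7, 2, 6, 4, 3, 1
d = r₁ − r₂: -4, 0, 0, -3, 0, 2, 5
d²: 16, 0, 0, 9, 0, 4, 25; Σd² = 54
ρ = 1 − 6·54/(7·48) = 1 − 324/336 = 0.036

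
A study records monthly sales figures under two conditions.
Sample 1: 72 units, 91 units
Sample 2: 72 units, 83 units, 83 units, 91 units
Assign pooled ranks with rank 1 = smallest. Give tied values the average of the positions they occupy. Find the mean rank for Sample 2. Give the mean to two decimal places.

Sorted (ascending): 72, 72, 83, 83, 91, 91
The 2 values of 72 occupy positions 1–2 → average rank (1+2)/2 = 1.5.
The 2 values of 83 occupy positions 3–4 → average rank (3+4)/2 = 3.5.
The 2 values of 91 occupy positions 5–6 → average rank (5+6)/2 = 5.5.
Sample 2 values → pooled ranks: 72→1.5, 83→3.5, 83→3.5, 91→5.5
Mean rank = (1.5 + 3.5 + 3.5 + 5.5) / 4 = 3.50

3.50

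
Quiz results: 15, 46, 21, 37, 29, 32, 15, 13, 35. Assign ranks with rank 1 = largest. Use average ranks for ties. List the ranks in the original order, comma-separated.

7.5, 1, 6, 2, 5, 4, 7.5, 9, 3

Sorted (descending): 46, 37, 35, 32, 29, 21, 15, 15, 13
The 2 values of 15 occupy positions 7–8 → average rank (7+8)/2 = 7.5.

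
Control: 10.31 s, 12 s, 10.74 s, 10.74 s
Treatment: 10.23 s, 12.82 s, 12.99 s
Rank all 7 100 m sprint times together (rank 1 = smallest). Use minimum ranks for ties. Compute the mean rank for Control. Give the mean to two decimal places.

3.25

Sorted (ascending): 10.23, 10.31, 10.74, 10.74, 12, 12.82, 12.99
The 2 values of 10.74 occupy positions 3–4 → each gets rank 3.
Control values → pooled ranks: 10.31→2, 12→5, 10.74→3, 10.74→3
Mean rank = (2 + 5 + 3 + 3) / 4 = 3.25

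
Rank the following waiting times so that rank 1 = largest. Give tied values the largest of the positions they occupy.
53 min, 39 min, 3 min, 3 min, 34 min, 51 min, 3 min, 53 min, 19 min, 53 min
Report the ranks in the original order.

3, 5, 10, 10, 6, 4, 10, 3, 7, 3

Sorted (descending): 53, 53, 53, 51, 39, 34, 19, 3, 3, 3
The 3 values of 53 occupy positions 1–3 → each gets rank 3.
The 3 values of 3 occupy positions 8–10 → each gets rank 10.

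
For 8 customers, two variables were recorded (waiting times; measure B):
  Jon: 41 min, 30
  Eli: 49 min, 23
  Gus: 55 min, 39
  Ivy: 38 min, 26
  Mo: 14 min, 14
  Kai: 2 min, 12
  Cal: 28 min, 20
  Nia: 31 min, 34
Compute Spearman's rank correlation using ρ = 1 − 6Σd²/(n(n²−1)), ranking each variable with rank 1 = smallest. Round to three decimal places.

Ranks of variable 1: 6, 7, 8, 5, 2, 1, 3, 4
Ranks of variable 2: 6, 4, 8, 5, 2, 1, 3, 7
d = r₁ − r₂: 0, 3, 0, 0, 0, 0, 0, -3
d²: 0, 9, 0, 0, 0, 0, 0, 9; Σd² = 18
ρ = 1 − 6·18/(8·63) = 1 − 108/504 = 0.786

0.786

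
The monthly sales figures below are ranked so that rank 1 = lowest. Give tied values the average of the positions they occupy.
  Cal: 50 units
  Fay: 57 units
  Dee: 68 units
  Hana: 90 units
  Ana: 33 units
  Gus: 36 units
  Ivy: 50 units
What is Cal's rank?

Sorted (ascending): 33, 36, 50, 50, 57, 68, 90
The 2 values of 50 occupy positions 3–4 → average rank (3+4)/2 = 3.5.
Cal has value 50 units → rank 3.5.

3.5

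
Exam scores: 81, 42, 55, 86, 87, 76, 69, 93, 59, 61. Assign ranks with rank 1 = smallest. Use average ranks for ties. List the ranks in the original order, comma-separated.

Sorted (ascending): 42, 55, 59, 61, 69, 76, 81, 86, 87, 93
No ties — each value takes its position as its rank.

7, 1, 2, 8, 9, 6, 5, 10, 3, 4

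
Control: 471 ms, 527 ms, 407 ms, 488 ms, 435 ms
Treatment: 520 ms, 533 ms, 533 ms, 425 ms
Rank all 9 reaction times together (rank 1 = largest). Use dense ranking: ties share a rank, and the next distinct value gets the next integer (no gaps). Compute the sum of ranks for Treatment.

12

Sorted (descending): 533, 533, 527, 520, 488, 471, 435, 425, 407
The 2 values of 533 share dense rank 1.
Remaining distinct values take the next consecutive integers.
Treatment values → pooled ranks: 520→3, 533→1, 533→1, 425→7
Rank sum = 3 + 1 + 1 + 7 = 12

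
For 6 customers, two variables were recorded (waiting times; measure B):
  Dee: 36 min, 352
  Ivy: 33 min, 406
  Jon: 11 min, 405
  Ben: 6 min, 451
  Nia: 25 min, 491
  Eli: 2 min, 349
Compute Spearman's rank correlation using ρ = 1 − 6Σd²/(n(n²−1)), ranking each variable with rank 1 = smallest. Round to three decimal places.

0.143

Ranks of variable 1: 6, 5, 3, 2, 4, 1
Ranks of variable 2: 2, 4, 3, 5, 6, 1
d = r₁ − r₂: 4, 1, 0, -3, -2, 0
d²: 16, 1, 0, 9, 4, 0; Σd² = 30
ρ = 1 − 6·30/(6·35) = 1 − 180/210 = 0.143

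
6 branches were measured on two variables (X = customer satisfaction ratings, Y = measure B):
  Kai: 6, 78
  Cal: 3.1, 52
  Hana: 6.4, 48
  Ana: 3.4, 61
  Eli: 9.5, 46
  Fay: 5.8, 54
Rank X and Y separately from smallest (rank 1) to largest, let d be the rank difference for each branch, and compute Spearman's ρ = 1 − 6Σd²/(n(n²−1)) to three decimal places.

-0.486

Ranks of variable 1: 4, 1, 5, 2, 6, 3
Ranks of variable 2: 6, 3, 2, 5, 1, 4
d = r₁ − r₂: -2, -2, 3, -3, 5, -1
d²: 4, 4, 9, 9, 25, 1; Σd² = 52
ρ = 1 − 6·52/(6·35) = 1 − 312/210 = -0.486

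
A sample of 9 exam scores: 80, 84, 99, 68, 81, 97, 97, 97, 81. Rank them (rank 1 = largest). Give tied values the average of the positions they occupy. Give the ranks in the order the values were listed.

8, 5, 1, 9, 6.5, 3, 3, 3, 6.5

Sorted (descending): 99, 97, 97, 97, 84, 81, 81, 80, 68
The 3 values of 97 occupy positions 2–4 → average rank 3.
The 2 values of 81 occupy positions 6–7 → average rank (6+7)/2 = 6.5.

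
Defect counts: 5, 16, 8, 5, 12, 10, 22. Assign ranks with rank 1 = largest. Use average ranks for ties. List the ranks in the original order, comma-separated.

Sorted (descending): 22, 16, 12, 10, 8, 5, 5
The 2 values of 5 occupy positions 6–7 → average rank (6+7)/2 = 6.5.

6.5, 2, 5, 6.5, 3, 4, 1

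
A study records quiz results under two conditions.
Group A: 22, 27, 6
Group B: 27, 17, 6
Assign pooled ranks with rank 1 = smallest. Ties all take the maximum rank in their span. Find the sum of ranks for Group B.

Sorted (ascending): 6, 6, 17, 22, 27, 27
The 2 values of 6 occupy positions 1–2 → each gets rank 2.
The 2 values of 27 occupy positions 5–6 → each gets rank 6.
Group B values → pooled ranks: 27→6, 17→3, 6→2
Rank sum = 6 + 3 + 2 = 11

11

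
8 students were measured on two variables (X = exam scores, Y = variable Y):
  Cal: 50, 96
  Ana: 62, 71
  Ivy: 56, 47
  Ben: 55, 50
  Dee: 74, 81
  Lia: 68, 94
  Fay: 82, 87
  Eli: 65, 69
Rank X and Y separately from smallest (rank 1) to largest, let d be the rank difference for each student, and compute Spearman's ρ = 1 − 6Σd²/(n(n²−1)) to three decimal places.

Ranks of variable 1: 1, 4, 3, 2, 7, 6, 8, 5
Ranks of variable 2: 8, 4, 1, 2, 5, 7, 6, 3
d = r₁ − r₂: -7, 0, 2, 0, 2, -1, 2, 2
d²: 49, 0, 4, 0, 4, 1, 4, 4; Σd² = 66
ρ = 1 − 6·66/(8·63) = 1 − 396/504 = 0.214

0.214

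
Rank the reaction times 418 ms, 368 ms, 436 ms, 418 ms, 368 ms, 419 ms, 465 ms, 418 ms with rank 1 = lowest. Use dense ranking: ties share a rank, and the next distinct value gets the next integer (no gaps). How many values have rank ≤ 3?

6

Sorted (ascending): 368, 368, 418, 418, 418, 419, 436, 465
The 2 values of 368 share dense rank 1.
The 3 values of 418 share dense rank 2.
Remaining distinct values take the next consecutive integers.
Ranks ≤ 3: {1, 1, 2, 2, 2, 3} → 6 values.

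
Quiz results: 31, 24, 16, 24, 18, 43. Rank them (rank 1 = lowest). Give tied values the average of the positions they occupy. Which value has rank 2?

Sorted (ascending): 16, 18, 24, 24, 31, 43
The 2 values of 24 occupy positions 3–4 → average rank (3+4)/2 = 3.5.
Rank 2 → value 18.

18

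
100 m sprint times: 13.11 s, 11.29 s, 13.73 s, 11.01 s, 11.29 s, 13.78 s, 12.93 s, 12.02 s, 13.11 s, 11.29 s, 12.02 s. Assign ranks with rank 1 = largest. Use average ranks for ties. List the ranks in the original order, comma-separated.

Sorted (descending): 13.78, 13.73, 13.11, 13.11, 12.93, 12.02, 12.02, 11.29, 11.29, 11.29, 11.01
The 2 values of 13.11 occupy positions 3–4 → average rank (3+4)/2 = 3.5.
The 2 values of 12.02 occupy positions 6–7 → average rank (6+7)/2 = 6.5.
The 3 values of 11.29 occupy positions 8–10 → average rank 9.

3.5, 9, 2, 11, 9, 1, 5, 6.5, 3.5, 9, 6.5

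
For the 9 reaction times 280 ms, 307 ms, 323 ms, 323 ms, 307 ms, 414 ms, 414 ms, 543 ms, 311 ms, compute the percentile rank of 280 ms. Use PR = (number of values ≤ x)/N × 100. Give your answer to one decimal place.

N = 9.
Strictly below 280: 0. Equal to 280: 1.
PR = 1/9 × 100 = 11.1

11.1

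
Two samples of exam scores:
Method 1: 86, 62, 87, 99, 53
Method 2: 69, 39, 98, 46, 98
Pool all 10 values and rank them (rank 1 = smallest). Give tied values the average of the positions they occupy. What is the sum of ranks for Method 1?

30

Sorted (ascending): 39, 46, 53, 62, 69, 86, 87, 98, 98, 99
The 2 values of 98 occupy positions 8–9 → average rank (8+9)/2 = 8.5.
Method 1 values → pooled ranks: 86→6, 62→4, 87→7, 99→10, 53→3
Rank sum = 6 + 4 + 7 + 10 + 3 = 30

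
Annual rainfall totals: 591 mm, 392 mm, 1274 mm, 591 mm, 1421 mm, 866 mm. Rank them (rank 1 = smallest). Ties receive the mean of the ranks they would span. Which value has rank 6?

Sorted (ascending): 392, 591, 591, 866, 1274, 1421
The 2 values of 591 occupy positions 2–3 → average rank (2+3)/2 = 2.5.
Rank 6 → value 1421.

1421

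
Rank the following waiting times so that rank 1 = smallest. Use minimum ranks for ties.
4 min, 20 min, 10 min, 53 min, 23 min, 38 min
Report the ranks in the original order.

Sorted (ascending): 4, 10, 20, 23, 38, 53
No ties — each value takes its position as its rank.

1, 3, 2, 6, 4, 5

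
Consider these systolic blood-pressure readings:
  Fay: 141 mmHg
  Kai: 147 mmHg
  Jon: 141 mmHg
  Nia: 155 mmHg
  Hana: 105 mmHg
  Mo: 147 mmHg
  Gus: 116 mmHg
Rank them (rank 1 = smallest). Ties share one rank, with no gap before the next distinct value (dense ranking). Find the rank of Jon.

3

Sorted (ascending): 105, 116, 141, 141, 147, 147, 155
The 2 values of 141 share dense rank 3.
The 2 values of 147 share dense rank 4.
Remaining distinct values take the next consecutive integers.
Jon has value 141 mmHg → rank 3.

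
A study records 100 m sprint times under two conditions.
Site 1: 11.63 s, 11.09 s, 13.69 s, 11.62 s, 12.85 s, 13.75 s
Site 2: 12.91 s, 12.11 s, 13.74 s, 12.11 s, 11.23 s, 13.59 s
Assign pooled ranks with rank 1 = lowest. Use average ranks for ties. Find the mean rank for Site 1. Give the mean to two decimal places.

6.17

Sorted (ascending): 11.09, 11.23, 11.62, 11.63, 12.11, 12.11, 12.85, 12.91, 13.59, 13.69, 13.74, 13.75
The 2 values of 12.11 occupy positions 5–6 → average rank (5+6)/2 = 5.5.
Site 1 values → pooled ranks: 11.63→4, 11.09→1, 13.69→10, 11.62→3, 12.85→7, 13.75→12
Mean rank = (4 + 1 + 10 + 3 + 7 + 12) / 6 = 6.17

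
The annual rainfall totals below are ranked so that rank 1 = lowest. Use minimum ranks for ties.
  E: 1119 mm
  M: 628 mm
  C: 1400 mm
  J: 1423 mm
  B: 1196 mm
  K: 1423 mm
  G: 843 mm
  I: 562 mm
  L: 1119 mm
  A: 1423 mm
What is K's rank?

8

Sorted (ascending): 562, 628, 843, 1119, 1119, 1196, 1400, 1423, 1423, 1423
The 2 values of 1119 occupy positions 4–5 → each gets rank 4.
The 3 values of 1423 occupy positions 8–10 → each gets rank 8.
K has value 1423 mm → rank 8.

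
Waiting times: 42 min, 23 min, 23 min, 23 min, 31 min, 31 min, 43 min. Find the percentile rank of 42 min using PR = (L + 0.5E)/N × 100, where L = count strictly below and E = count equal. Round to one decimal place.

N = 7.
Strictly below 42: 5. Equal to 42: 1.
PR = (5 + 0.5·1)/7 × 100 = 78.6

78.6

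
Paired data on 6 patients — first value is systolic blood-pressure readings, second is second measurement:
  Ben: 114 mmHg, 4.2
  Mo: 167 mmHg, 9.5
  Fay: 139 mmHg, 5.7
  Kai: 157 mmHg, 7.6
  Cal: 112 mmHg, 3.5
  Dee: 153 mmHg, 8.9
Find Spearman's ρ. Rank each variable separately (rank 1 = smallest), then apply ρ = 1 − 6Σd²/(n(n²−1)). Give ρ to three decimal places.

0.943

Ranks of variable 1: 2, 6, 3, 5, 1, 4
Ranks of variable 2: 2, 6, 3, 4, 1, 5
d = r₁ − r₂: 0, 0, 0, 1, 0, -1
d²: 0, 0, 0, 1, 0, 1; Σd² = 2
ρ = 1 − 6·2/(6·35) = 1 − 12/210 = 0.943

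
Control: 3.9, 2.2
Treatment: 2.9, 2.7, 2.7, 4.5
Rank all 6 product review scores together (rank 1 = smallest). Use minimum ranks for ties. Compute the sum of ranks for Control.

Sorted (ascending): 2.2, 2.7, 2.7, 2.9, 3.9, 4.5
The 2 values of 2.7 occupy positions 2–3 → each gets rank 2.
Control values → pooled ranks: 3.9→5, 2.2→1
Rank sum = 5 + 1 = 6

6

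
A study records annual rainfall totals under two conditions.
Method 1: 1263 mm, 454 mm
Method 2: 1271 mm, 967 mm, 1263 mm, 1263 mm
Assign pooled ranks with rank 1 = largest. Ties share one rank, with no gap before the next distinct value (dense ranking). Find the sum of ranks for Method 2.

Sorted (descending): 1271, 1263, 1263, 1263, 967, 454
The 3 values of 1263 share dense rank 2.
Remaining distinct values take the next consecutive integers.
Method 2 values → pooled ranks: 1271→1, 967→3, 1263→2, 1263→2
Rank sum = 1 + 3 + 2 + 2 = 8

8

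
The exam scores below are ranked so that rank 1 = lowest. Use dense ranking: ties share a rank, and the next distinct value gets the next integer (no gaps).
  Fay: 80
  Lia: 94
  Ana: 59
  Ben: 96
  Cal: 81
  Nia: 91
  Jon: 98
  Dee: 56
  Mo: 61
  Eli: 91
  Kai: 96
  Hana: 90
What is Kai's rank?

Sorted (ascending): 56, 59, 61, 80, 81, 90, 91, 91, 94, 96, 96, 98
The 2 values of 91 share dense rank 7.
The 2 values of 96 share dense rank 9.
Remaining distinct values take the next consecutive integers.
Kai has value 96 → rank 9.

9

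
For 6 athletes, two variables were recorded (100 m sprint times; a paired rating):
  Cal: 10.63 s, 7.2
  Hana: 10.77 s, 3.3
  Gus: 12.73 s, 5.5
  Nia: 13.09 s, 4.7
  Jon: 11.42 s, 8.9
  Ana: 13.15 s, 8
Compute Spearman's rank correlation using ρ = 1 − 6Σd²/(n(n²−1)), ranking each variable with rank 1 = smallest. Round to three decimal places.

Ranks of variable 1: 1, 2, 4, 5, 3, 6
Ranks of variable 2: 4, 1, 3, 2, 6, 5
d = r₁ − r₂: -3, 1, 1, 3, -3, 1
d²: 9, 1, 1, 9, 9, 1; Σd² = 30
ρ = 1 − 6·30/(6·35) = 1 − 180/210 = 0.143

0.143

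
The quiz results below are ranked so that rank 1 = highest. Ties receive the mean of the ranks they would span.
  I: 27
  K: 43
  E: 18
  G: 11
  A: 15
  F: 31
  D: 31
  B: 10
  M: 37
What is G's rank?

Sorted (descending): 43, 37, 31, 31, 27, 18, 15, 11, 10
The 2 values of 31 occupy positions 3–4 → average rank (3+4)/2 = 3.5.
G has value 11 → rank 8.

8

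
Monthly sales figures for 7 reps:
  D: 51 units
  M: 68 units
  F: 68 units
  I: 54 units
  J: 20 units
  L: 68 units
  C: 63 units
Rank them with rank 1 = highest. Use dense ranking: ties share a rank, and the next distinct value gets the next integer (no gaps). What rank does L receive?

Sorted (descending): 68, 68, 68, 63, 54, 51, 20
The 3 values of 68 share dense rank 1.
Remaining distinct values take the next consecutive integers.
L has value 68 units → rank 1.

1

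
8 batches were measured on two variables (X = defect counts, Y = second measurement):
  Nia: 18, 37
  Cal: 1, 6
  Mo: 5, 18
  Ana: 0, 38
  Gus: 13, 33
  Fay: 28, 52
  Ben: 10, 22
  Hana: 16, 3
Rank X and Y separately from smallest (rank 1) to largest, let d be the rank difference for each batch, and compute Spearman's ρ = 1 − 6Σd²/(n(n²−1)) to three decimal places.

0.262

Ranks of variable 1: 7, 2, 3, 1, 5, 8, 4, 6
Ranks of variable 2: 6, 2, 3, 7, 5, 8, 4, 1
d = r₁ − r₂: 1, 0, 0, -6, 0, 0, 0, 5
d²: 1, 0, 0, 36, 0, 0, 0, 25; Σd² = 62
ρ = 1 − 6·62/(8·63) = 1 − 372/504 = 0.262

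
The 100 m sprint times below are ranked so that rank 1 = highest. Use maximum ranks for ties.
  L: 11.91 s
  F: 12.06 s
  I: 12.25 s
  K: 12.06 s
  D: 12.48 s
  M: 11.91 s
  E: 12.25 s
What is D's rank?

Sorted (descending): 12.48, 12.25, 12.25, 12.06, 12.06, 11.91, 11.91
The 2 values of 12.25 occupy positions 2–3 → each gets rank 3.
The 2 values of 12.06 occupy positions 4–5 → each gets rank 5.
The 2 values of 11.91 occupy positions 6–7 → each gets rank 7.
D has value 12.48 s → rank 1.

1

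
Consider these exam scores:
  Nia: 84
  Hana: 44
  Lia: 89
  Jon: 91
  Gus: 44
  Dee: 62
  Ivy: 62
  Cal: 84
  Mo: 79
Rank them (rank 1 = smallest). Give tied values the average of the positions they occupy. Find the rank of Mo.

Sorted (ascending): 44, 44, 62, 62, 79, 84, 84, 89, 91
The 2 values of 44 occupy positions 1–2 → average rank (1+2)/2 = 1.5.
The 2 values of 62 occupy positions 3–4 → average rank (3+4)/2 = 3.5.
The 2 values of 84 occupy positions 6–7 → average rank (6+7)/2 = 6.5.
Mo has value 79 → rank 5.

5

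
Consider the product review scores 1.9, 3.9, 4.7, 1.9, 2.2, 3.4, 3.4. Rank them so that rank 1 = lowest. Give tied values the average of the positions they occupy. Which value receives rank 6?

3.9

Sorted (ascending): 1.9, 1.9, 2.2, 3.4, 3.4, 3.9, 4.7
The 2 values of 1.9 occupy positions 1–2 → average rank (1+2)/2 = 1.5.
The 2 values of 3.4 occupy positions 4–5 → average rank (4+5)/2 = 4.5.
Rank 6 → value 3.9.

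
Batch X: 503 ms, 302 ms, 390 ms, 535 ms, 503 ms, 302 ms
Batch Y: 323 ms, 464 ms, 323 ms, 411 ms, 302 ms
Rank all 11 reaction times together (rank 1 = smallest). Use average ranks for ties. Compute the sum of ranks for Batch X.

40

Sorted (ascending): 302, 302, 302, 323, 323, 390, 411, 464, 503, 503, 535
The 3 values of 302 occupy positions 1–3 → average rank 2.
The 2 values of 323 occupy positions 4–5 → average rank (4+5)/2 = 4.5.
The 2 values of 503 occupy positions 9–10 → average rank (9+10)/2 = 9.5.
Batch X values → pooled ranks: 503→9.5, 302→2, 390→6, 535→11, 503→9.5, 302→2
Rank sum = 9.5 + 2 + 6 + 11 + 9.5 + 2 = 40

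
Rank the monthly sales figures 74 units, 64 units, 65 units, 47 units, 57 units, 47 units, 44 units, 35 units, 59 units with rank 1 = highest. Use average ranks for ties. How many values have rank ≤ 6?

5

Sorted (descending): 74, 65, 64, 59, 57, 47, 47, 44, 35
The 2 values of 47 occupy positions 6–7 → average rank (6+7)/2 = 6.5.
Ranks ≤ 6: {1, 2, 3, 4, 5} → 5 values.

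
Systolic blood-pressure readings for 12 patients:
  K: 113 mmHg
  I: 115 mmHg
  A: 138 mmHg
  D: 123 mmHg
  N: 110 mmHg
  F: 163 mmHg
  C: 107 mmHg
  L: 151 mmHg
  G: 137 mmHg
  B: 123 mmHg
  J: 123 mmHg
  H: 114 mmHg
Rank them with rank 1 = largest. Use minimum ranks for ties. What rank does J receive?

Sorted (descending): 163, 151, 138, 137, 123, 123, 123, 115, 114, 113, 110, 107
The 3 values of 123 occupy positions 5–7 → each gets rank 5.
J has value 123 mmHg → rank 5.

5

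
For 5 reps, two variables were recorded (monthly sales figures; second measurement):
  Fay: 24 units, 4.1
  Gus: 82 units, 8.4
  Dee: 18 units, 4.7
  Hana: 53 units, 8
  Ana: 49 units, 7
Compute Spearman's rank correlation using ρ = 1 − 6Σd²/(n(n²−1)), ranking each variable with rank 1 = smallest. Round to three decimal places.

0.900

Ranks of variable 1: 2, 5, 1, 4, 3
Ranks of variable 2: 1, 5, 2, 4, 3
d = r₁ − r₂: 1, 0, -1, 0, 0
d²: 1, 0, 1, 0, 0; Σd² = 2
ρ = 1 − 6·2/(5·24) = 1 − 12/120 = 0.900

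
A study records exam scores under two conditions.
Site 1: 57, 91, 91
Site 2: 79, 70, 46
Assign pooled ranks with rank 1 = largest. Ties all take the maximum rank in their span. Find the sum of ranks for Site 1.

9

Sorted (descending): 91, 91, 79, 70, 57, 46
The 2 values of 91 occupy positions 1–2 → each gets rank 2.
Site 1 values → pooled ranks: 57→5, 91→2, 91→2
Rank sum = 5 + 2 + 2 = 9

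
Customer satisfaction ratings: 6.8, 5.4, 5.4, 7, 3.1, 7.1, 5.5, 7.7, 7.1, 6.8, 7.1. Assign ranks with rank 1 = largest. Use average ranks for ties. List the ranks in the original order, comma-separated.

Sorted (descending): 7.7, 7.1, 7.1, 7.1, 7, 6.8, 6.8, 5.5, 5.4, 5.4, 3.1
The 3 values of 7.1 occupy positions 2–4 → average rank 3.
The 2 values of 6.8 occupy positions 6–7 → average rank (6+7)/2 = 6.5.
The 2 values of 5.4 occupy positions 9–10 → average rank (9+10)/2 = 9.5.

6.5, 9.5, 9.5, 5, 11, 3, 8, 1, 3, 6.5, 3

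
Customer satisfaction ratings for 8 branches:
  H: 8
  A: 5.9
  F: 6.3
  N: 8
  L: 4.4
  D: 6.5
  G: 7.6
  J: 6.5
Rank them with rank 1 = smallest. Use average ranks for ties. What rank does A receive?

2

Sorted (ascending): 4.4, 5.9, 6.3, 6.5, 6.5, 7.6, 8, 8
The 2 values of 6.5 occupy positions 4–5 → average rank (4+5)/2 = 4.5.
The 2 values of 8 occupy positions 7–8 → average rank (7+8)/2 = 7.5.
A has value 5.9 → rank 2.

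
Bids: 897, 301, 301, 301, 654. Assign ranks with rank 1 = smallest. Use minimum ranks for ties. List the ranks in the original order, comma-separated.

Sorted (ascending): 301, 301, 301, 654, 897
The 3 values of 301 occupy positions 1–3 → each gets rank 1.

5, 1, 1, 1, 4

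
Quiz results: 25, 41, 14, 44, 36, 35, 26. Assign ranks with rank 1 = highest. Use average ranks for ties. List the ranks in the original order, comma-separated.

6, 2, 7, 1, 3, 4, 5

Sorted (descending): 44, 41, 36, 35, 26, 25, 14
No ties — each value takes its position as its rank.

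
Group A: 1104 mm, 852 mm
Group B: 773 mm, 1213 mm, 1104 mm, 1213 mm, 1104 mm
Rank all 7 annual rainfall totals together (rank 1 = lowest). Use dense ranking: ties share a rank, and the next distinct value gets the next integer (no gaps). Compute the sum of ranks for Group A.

Sorted (ascending): 773, 852, 1104, 1104, 1104, 1213, 1213
The 3 values of 1104 share dense rank 3.
The 2 values of 1213 share dense rank 4.
Remaining distinct values take the next consecutive integers.
Group A values → pooled ranks: 1104→3, 852→2
Rank sum = 3 + 2 = 5

5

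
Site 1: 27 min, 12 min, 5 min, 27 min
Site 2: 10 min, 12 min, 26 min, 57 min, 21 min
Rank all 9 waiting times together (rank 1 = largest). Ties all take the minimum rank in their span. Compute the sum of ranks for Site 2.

Sorted (descending): 57, 27, 27, 26, 21, 12, 12, 10, 5
The 2 values of 27 occupy positions 2–3 → each gets rank 2.
The 2 values of 12 occupy positions 6–7 → each gets rank 6.
Site 2 values → pooled ranks: 10→8, 12→6, 26→4, 57→1, 21→5
Rank sum = 8 + 6 + 4 + 1 + 5 = 24

24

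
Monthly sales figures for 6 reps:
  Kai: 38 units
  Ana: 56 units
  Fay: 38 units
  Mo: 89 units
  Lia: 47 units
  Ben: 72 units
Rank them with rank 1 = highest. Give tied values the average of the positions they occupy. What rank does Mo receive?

Sorted (descending): 89, 72, 56, 47, 38, 38
The 2 values of 38 occupy positions 5–6 → average rank (5+6)/2 = 5.5.
Mo has value 89 units → rank 1.

1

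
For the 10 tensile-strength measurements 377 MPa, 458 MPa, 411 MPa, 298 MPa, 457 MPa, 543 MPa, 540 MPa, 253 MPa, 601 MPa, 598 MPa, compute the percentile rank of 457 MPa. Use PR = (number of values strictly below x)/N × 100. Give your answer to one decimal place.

40.0

N = 10.
Strictly below 457: 4. Equal to 457: 1.
PR = 4/10 × 100 = 40.0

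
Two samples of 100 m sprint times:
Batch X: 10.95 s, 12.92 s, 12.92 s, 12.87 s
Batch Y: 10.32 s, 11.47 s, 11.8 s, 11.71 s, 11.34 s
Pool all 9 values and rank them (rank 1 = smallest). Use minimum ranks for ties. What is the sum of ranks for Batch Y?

Sorted (ascending): 10.32, 10.95, 11.34, 11.47, 11.71, 11.8, 12.87, 12.92, 12.92
The 2 values of 12.92 occupy positions 8–9 → each gets rank 8.
Batch Y values → pooled ranks: 10.32→1, 11.47→4, 11.8→6, 11.71→5, 11.34→3
Rank sum = 1 + 4 + 6 + 5 + 3 = 19

19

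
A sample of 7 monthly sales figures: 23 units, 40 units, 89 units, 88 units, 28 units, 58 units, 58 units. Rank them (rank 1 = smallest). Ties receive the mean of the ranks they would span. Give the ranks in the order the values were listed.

1, 3, 7, 6, 2, 4.5, 4.5

Sorted (ascending): 23, 28, 40, 58, 58, 88, 89
The 2 values of 58 occupy positions 4–5 → average rank (4+5)/2 = 4.5.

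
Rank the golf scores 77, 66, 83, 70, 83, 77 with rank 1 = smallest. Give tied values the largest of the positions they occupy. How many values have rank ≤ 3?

2

Sorted (ascending): 66, 70, 77, 77, 83, 83
The 2 values of 77 occupy positions 3–4 → each gets rank 4.
The 2 values of 83 occupy positions 5–6 → each gets rank 6.
Ranks ≤ 3: {1, 2} → 2 values.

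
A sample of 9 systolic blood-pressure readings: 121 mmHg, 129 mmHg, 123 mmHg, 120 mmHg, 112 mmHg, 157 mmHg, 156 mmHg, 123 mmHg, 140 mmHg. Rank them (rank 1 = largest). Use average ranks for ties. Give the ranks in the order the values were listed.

Sorted (descending): 157, 156, 140, 129, 123, 123, 121, 120, 112
The 2 values of 123 occupy positions 5–6 → average rank (5+6)/2 = 5.5.

7, 4, 5.5, 8, 9, 1, 2, 5.5, 3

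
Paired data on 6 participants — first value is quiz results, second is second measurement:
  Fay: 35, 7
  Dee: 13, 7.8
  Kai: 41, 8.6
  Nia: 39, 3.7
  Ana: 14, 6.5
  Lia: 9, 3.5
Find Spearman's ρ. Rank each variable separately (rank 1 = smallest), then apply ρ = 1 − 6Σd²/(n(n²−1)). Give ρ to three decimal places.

0.486

Ranks of variable 1: 4, 2, 6, 5, 3, 1
Ranks of variable 2: 4, 5, 6, 2, 3, 1
d = r₁ − r₂: 0, -3, 0, 3, 0, 0
d²: 0, 9, 0, 9, 0, 0; Σd² = 18
ρ = 1 − 6·18/(6·35) = 1 − 108/210 = 0.486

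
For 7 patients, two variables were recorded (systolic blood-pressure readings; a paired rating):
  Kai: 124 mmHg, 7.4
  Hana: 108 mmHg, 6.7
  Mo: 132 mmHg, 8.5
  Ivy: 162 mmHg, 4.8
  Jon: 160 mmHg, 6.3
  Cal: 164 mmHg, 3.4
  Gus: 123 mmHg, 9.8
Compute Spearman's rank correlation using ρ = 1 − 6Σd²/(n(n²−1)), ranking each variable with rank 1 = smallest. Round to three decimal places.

Ranks of variable 1: 3, 1, 4, 6, 5, 7, 2
Ranks of variable 2: 5, 4, 6, 2, 3, 1, 7
d = r₁ − r₂: -2, -3, -2, 4, 2, 6, -5
d²: 4, 9, 4, 16, 4, 36, 25; Σd² = 98
ρ = 1 − 6·98/(7·48) = 1 − 588/336 = -0.750

-0.750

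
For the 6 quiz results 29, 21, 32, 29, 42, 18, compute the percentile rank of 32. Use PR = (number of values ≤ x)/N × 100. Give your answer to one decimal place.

83.3

N = 6.
Strictly below 32: 4. Equal to 32: 1.
PR = 5/6 × 100 = 83.3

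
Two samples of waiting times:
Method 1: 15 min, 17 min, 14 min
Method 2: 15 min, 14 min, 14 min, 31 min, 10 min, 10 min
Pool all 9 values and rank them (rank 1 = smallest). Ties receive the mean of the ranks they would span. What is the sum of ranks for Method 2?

Sorted (ascending): 10, 10, 14, 14, 14, 15, 15, 17, 31
The 2 values of 10 occupy positions 1–2 → average rank (1+2)/2 = 1.5.
The 3 values of 14 occupy positions 3–5 → average rank 4.
The 2 values of 15 occupy positions 6–7 → average rank (6+7)/2 = 6.5.
Method 2 values → pooled ranks: 15→6.5, 14→4, 14→4, 31→9, 10→1.5, 10→1.5
Rank sum = 6.5 + 4 + 4 + 9 + 1.5 + 1.5 = 26.5

26.5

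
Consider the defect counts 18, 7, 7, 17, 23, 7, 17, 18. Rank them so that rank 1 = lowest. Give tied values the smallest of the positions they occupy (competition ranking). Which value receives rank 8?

23

Sorted (ascending): 7, 7, 7, 17, 17, 18, 18, 23
The 3 values of 7 occupy positions 1–3 → each gets rank 1.
The 2 values of 17 occupy positions 4–5 → each gets rank 4.
The 2 values of 18 occupy positions 6–7 → each gets rank 6.
Rank 8 → value 23.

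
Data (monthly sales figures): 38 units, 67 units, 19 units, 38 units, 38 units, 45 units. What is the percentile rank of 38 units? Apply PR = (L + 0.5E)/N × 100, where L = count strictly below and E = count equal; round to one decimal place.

41.7

N = 6.
Strictly below 38: 1. Equal to 38: 3.
PR = (1 + 0.5·3)/6 × 100 = 41.7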